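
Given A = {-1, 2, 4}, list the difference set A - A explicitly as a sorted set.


A - A = {a - a' : a, a' ∈ A}.
Compute a - a' for each ordered pair (a, a'):
a = -1: -1--1=0, -1-2=-3, -1-4=-5
a = 2: 2--1=3, 2-2=0, 2-4=-2
a = 4: 4--1=5, 4-2=2, 4-4=0
Collecting distinct values (and noting 0 appears from a-a):
A - A = {-5, -3, -2, 0, 2, 3, 5}
|A - A| = 7

A - A = {-5, -3, -2, 0, 2, 3, 5}


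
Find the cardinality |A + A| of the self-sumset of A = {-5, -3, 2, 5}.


A + A = {a + a' : a, a' ∈ A}; |A| = 4.
General bounds: 2|A| - 1 ≤ |A + A| ≤ |A|(|A|+1)/2, i.e. 7 ≤ |A + A| ≤ 10.
Lower bound 2|A|-1 is attained iff A is an arithmetic progression.
Enumerate sums a + a' for a ≤ a' (symmetric, so this suffices):
a = -5: -5+-5=-10, -5+-3=-8, -5+2=-3, -5+5=0
a = -3: -3+-3=-6, -3+2=-1, -3+5=2
a = 2: 2+2=4, 2+5=7
a = 5: 5+5=10
Distinct sums: {-10, -8, -6, -3, -1, 0, 2, 4, 7, 10}
|A + A| = 10

|A + A| = 10


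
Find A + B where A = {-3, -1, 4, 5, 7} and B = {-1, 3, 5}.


A + B = {a + b : a ∈ A, b ∈ B}.
Enumerate all |A|·|B| = 5·3 = 15 pairs (a, b) and collect distinct sums.
a = -3: -3+-1=-4, -3+3=0, -3+5=2
a = -1: -1+-1=-2, -1+3=2, -1+5=4
a = 4: 4+-1=3, 4+3=7, 4+5=9
a = 5: 5+-1=4, 5+3=8, 5+5=10
a = 7: 7+-1=6, 7+3=10, 7+5=12
Collecting distinct sums: A + B = {-4, -2, 0, 2, 3, 4, 6, 7, 8, 9, 10, 12}
|A + B| = 12

A + B = {-4, -2, 0, 2, 3, 4, 6, 7, 8, 9, 10, 12}


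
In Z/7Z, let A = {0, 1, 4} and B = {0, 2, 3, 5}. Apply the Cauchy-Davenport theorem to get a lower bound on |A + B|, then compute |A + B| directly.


Cauchy-Davenport: |A + B| ≥ min(p, |A| + |B| - 1) for A, B nonempty in Z/pZ.
|A| = 3, |B| = 4, p = 7.
CD lower bound = min(7, 3 + 4 - 1) = min(7, 6) = 6.
Compute A + B mod 7 directly:
a = 0: 0+0=0, 0+2=2, 0+3=3, 0+5=5
a = 1: 1+0=1, 1+2=3, 1+3=4, 1+5=6
a = 4: 4+0=4, 4+2=6, 4+3=0, 4+5=2
A + B = {0, 1, 2, 3, 4, 5, 6}, so |A + B| = 7.
Verify: 7 ≥ 6? Yes ✓.

CD lower bound = 6, actual |A + B| = 7.


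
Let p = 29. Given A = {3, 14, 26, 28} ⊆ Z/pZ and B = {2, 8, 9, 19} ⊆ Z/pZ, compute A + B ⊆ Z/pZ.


Work in Z/29Z: reduce every sum a + b modulo 29.
Enumerate all 16 pairs:
a = 3: 3+2=5, 3+8=11, 3+9=12, 3+19=22
a = 14: 14+2=16, 14+8=22, 14+9=23, 14+19=4
a = 26: 26+2=28, 26+8=5, 26+9=6, 26+19=16
a = 28: 28+2=1, 28+8=7, 28+9=8, 28+19=18
Distinct residues collected: {1, 4, 5, 6, 7, 8, 11, 12, 16, 18, 22, 23, 28}
|A + B| = 13 (out of 29 total residues).

A + B = {1, 4, 5, 6, 7, 8, 11, 12, 16, 18, 22, 23, 28}


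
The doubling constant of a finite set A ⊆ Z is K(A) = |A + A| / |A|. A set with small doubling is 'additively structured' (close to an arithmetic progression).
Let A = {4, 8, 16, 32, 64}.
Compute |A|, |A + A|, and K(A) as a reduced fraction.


|A| = 5.
Compute A + A by enumerating all 25 pairs.
A + A = {8, 12, 16, 20, 24, 32, 36, 40, 48, 64, 68, 72, 80, 96, 128}, so |A + A| = 15.
K = |A + A| / |A| = 15/5 = 3/1 ≈ 3.0000.
Reference: AP of size 5 gives K = 9/5 ≈ 1.8000; a fully generic set of size 5 gives K ≈ 3.0000.

|A| = 5, |A + A| = 15, K = 15/5 = 3/1.


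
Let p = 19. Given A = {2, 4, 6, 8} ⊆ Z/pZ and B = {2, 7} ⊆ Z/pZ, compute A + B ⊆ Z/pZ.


Work in Z/19Z: reduce every sum a + b modulo 19.
Enumerate all 8 pairs:
a = 2: 2+2=4, 2+7=9
a = 4: 4+2=6, 4+7=11
a = 6: 6+2=8, 6+7=13
a = 8: 8+2=10, 8+7=15
Distinct residues collected: {4, 6, 8, 9, 10, 11, 13, 15}
|A + B| = 8 (out of 19 total residues).

A + B = {4, 6, 8, 9, 10, 11, 13, 15}


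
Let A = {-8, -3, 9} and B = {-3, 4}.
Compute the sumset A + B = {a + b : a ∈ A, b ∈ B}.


A + B = {a + b : a ∈ A, b ∈ B}.
Enumerate all |A|·|B| = 3·2 = 6 pairs (a, b) and collect distinct sums.
a = -8: -8+-3=-11, -8+4=-4
a = -3: -3+-3=-6, -3+4=1
a = 9: 9+-3=6, 9+4=13
Collecting distinct sums: A + B = {-11, -6, -4, 1, 6, 13}
|A + B| = 6

A + B = {-11, -6, -4, 1, 6, 13}


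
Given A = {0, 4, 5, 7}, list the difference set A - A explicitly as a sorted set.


A - A = {a - a' : a, a' ∈ A}.
Compute a - a' for each ordered pair (a, a'):
a = 0: 0-0=0, 0-4=-4, 0-5=-5, 0-7=-7
a = 4: 4-0=4, 4-4=0, 4-5=-1, 4-7=-3
a = 5: 5-0=5, 5-4=1, 5-5=0, 5-7=-2
a = 7: 7-0=7, 7-4=3, 7-5=2, 7-7=0
Collecting distinct values (and noting 0 appears from a-a):
A - A = {-7, -5, -4, -3, -2, -1, 0, 1, 2, 3, 4, 5, 7}
|A - A| = 13

A - A = {-7, -5, -4, -3, -2, -1, 0, 1, 2, 3, 4, 5, 7}


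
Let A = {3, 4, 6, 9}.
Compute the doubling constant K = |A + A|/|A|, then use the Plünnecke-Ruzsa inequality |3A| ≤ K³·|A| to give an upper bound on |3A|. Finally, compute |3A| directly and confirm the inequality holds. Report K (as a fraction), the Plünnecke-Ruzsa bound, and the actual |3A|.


|A| = 4.
Step 1: Compute A + A by enumerating all 16 pairs.
A + A = {6, 7, 8, 9, 10, 12, 13, 15, 18}, so |A + A| = 9.
Step 2: Doubling constant K = |A + A|/|A| = 9/4 = 9/4 ≈ 2.2500.
Step 3: Plünnecke-Ruzsa gives |3A| ≤ K³·|A| = (2.2500)³ · 4 ≈ 45.5625.
Step 4: Compute 3A = A + A + A directly by enumerating all triples (a,b,c) ∈ A³; |3A| = 15.
Step 5: Check 15 ≤ 45.5625? Yes ✓.

K = 9/4, Plünnecke-Ruzsa bound K³|A| ≈ 45.5625, |3A| = 15, inequality holds.


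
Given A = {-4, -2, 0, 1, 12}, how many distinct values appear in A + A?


A + A = {a + a' : a, a' ∈ A}; |A| = 5.
General bounds: 2|A| - 1 ≤ |A + A| ≤ |A|(|A|+1)/2, i.e. 9 ≤ |A + A| ≤ 15.
Lower bound 2|A|-1 is attained iff A is an arithmetic progression.
Enumerate sums a + a' for a ≤ a' (symmetric, so this suffices):
a = -4: -4+-4=-8, -4+-2=-6, -4+0=-4, -4+1=-3, -4+12=8
a = -2: -2+-2=-4, -2+0=-2, -2+1=-1, -2+12=10
a = 0: 0+0=0, 0+1=1, 0+12=12
a = 1: 1+1=2, 1+12=13
a = 12: 12+12=24
Distinct sums: {-8, -6, -4, -3, -2, -1, 0, 1, 2, 8, 10, 12, 13, 24}
|A + A| = 14

|A + A| = 14


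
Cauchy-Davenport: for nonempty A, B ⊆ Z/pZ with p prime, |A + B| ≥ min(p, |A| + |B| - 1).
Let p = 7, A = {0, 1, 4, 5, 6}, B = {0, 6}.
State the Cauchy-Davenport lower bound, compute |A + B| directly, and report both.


Cauchy-Davenport: |A + B| ≥ min(p, |A| + |B| - 1) for A, B nonempty in Z/pZ.
|A| = 5, |B| = 2, p = 7.
CD lower bound = min(7, 5 + 2 - 1) = min(7, 6) = 6.
Compute A + B mod 7 directly:
a = 0: 0+0=0, 0+6=6
a = 1: 1+0=1, 1+6=0
a = 4: 4+0=4, 4+6=3
a = 5: 5+0=5, 5+6=4
a = 6: 6+0=6, 6+6=5
A + B = {0, 1, 3, 4, 5, 6}, so |A + B| = 6.
Verify: 6 ≥ 6? Yes ✓.

CD lower bound = 6, actual |A + B| = 6.


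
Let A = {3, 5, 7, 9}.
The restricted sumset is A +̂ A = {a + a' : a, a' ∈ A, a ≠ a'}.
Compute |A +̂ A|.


Restricted sumset: A +̂ A = {a + a' : a ∈ A, a' ∈ A, a ≠ a'}.
Equivalently, take A + A and drop any sum 2a that is achievable ONLY as a + a for a ∈ A (i.e. sums representable only with equal summands).
Enumerate pairs (a, a') with a < a' (symmetric, so each unordered pair gives one sum; this covers all a ≠ a'):
  3 + 5 = 8
  3 + 7 = 10
  3 + 9 = 12
  5 + 7 = 12
  5 + 9 = 14
  7 + 9 = 16
Collected distinct sums: {8, 10, 12, 14, 16}
|A +̂ A| = 5
(Reference bound: |A +̂ A| ≥ 2|A| - 3 for |A| ≥ 2, with |A| = 4 giving ≥ 5.)

|A +̂ A| = 5


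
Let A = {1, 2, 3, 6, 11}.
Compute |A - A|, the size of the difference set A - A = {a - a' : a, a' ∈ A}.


A - A = {a - a' : a, a' ∈ A}; |A| = 5.
Bounds: 2|A|-1 ≤ |A - A| ≤ |A|² - |A| + 1, i.e. 9 ≤ |A - A| ≤ 21.
Note: 0 ∈ A - A always (from a - a). The set is symmetric: if d ∈ A - A then -d ∈ A - A.
Enumerate nonzero differences d = a - a' with a > a' (then include -d):
Positive differences: {1, 2, 3, 4, 5, 8, 9, 10}
Full difference set: {0} ∪ (positive diffs) ∪ (negative diffs).
|A - A| = 1 + 2·8 = 17 (matches direct enumeration: 17).

|A - A| = 17


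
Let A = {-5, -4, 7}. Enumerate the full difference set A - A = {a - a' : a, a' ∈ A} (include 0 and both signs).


A - A = {a - a' : a, a' ∈ A}.
Compute a - a' for each ordered pair (a, a'):
a = -5: -5--5=0, -5--4=-1, -5-7=-12
a = -4: -4--5=1, -4--4=0, -4-7=-11
a = 7: 7--5=12, 7--4=11, 7-7=0
Collecting distinct values (and noting 0 appears from a-a):
A - A = {-12, -11, -1, 0, 1, 11, 12}
|A - A| = 7

A - A = {-12, -11, -1, 0, 1, 11, 12}


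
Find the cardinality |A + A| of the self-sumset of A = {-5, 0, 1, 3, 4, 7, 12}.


A + A = {a + a' : a, a' ∈ A}; |A| = 7.
General bounds: 2|A| - 1 ≤ |A + A| ≤ |A|(|A|+1)/2, i.e. 13 ≤ |A + A| ≤ 28.
Lower bound 2|A|-1 is attained iff A is an arithmetic progression.
Enumerate sums a + a' for a ≤ a' (symmetric, so this suffices):
a = -5: -5+-5=-10, -5+0=-5, -5+1=-4, -5+3=-2, -5+4=-1, -5+7=2, -5+12=7
a = 0: 0+0=0, 0+1=1, 0+3=3, 0+4=4, 0+7=7, 0+12=12
a = 1: 1+1=2, 1+3=4, 1+4=5, 1+7=8, 1+12=13
a = 3: 3+3=6, 3+4=7, 3+7=10, 3+12=15
a = 4: 4+4=8, 4+7=11, 4+12=16
a = 7: 7+7=14, 7+12=19
a = 12: 12+12=24
Distinct sums: {-10, -5, -4, -2, -1, 0, 1, 2, 3, 4, 5, 6, 7, 8, 10, 11, 12, 13, 14, 15, 16, 19, 24}
|A + A| = 23

|A + A| = 23


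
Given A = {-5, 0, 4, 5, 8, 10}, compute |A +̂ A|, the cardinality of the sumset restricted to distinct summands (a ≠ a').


Restricted sumset: A +̂ A = {a + a' : a ∈ A, a' ∈ A, a ≠ a'}.
Equivalently, take A + A and drop any sum 2a that is achievable ONLY as a + a for a ∈ A (i.e. sums representable only with equal summands).
Enumerate pairs (a, a') with a < a' (symmetric, so each unordered pair gives one sum; this covers all a ≠ a'):
  -5 + 0 = -5
  -5 + 4 = -1
  -5 + 5 = 0
  -5 + 8 = 3
  -5 + 10 = 5
  0 + 4 = 4
  0 + 5 = 5
  0 + 8 = 8
  0 + 10 = 10
  4 + 5 = 9
  4 + 8 = 12
  4 + 10 = 14
  5 + 8 = 13
  5 + 10 = 15
  8 + 10 = 18
Collected distinct sums: {-5, -1, 0, 3, 4, 5, 8, 9, 10, 12, 13, 14, 15, 18}
|A +̂ A| = 14
(Reference bound: |A +̂ A| ≥ 2|A| - 3 for |A| ≥ 2, with |A| = 6 giving ≥ 9.)

|A +̂ A| = 14


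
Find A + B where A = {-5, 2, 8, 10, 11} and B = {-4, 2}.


A + B = {a + b : a ∈ A, b ∈ B}.
Enumerate all |A|·|B| = 5·2 = 10 pairs (a, b) and collect distinct sums.
a = -5: -5+-4=-9, -5+2=-3
a = 2: 2+-4=-2, 2+2=4
a = 8: 8+-4=4, 8+2=10
a = 10: 10+-4=6, 10+2=12
a = 11: 11+-4=7, 11+2=13
Collecting distinct sums: A + B = {-9, -3, -2, 4, 6, 7, 10, 12, 13}
|A + B| = 9

A + B = {-9, -3, -2, 4, 6, 7, 10, 12, 13}


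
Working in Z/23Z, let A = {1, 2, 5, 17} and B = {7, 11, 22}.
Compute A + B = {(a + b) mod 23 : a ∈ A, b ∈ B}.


Work in Z/23Z: reduce every sum a + b modulo 23.
Enumerate all 12 pairs:
a = 1: 1+7=8, 1+11=12, 1+22=0
a = 2: 2+7=9, 2+11=13, 2+22=1
a = 5: 5+7=12, 5+11=16, 5+22=4
a = 17: 17+7=1, 17+11=5, 17+22=16
Distinct residues collected: {0, 1, 4, 5, 8, 9, 12, 13, 16}
|A + B| = 9 (out of 23 total residues).

A + B = {0, 1, 4, 5, 8, 9, 12, 13, 16}


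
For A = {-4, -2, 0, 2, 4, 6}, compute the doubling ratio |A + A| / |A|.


|A| = 6.
Compute A + A by enumerating all 36 pairs.
A + A = {-8, -6, -4, -2, 0, 2, 4, 6, 8, 10, 12}, so |A + A| = 11.
K = |A + A| / |A| = 11/6 (already in lowest terms) ≈ 1.8333.
Reference: AP of size 6 gives K = 11/6 ≈ 1.8333; a fully generic set of size 6 gives K ≈ 3.5000.

|A| = 6, |A + A| = 11, K = 11/6.


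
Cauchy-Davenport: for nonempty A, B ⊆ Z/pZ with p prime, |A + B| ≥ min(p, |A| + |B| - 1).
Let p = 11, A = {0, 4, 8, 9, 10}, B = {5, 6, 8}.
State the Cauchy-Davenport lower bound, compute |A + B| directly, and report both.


Cauchy-Davenport: |A + B| ≥ min(p, |A| + |B| - 1) for A, B nonempty in Z/pZ.
|A| = 5, |B| = 3, p = 11.
CD lower bound = min(11, 5 + 3 - 1) = min(11, 7) = 7.
Compute A + B mod 11 directly:
a = 0: 0+5=5, 0+6=6, 0+8=8
a = 4: 4+5=9, 4+6=10, 4+8=1
a = 8: 8+5=2, 8+6=3, 8+8=5
a = 9: 9+5=3, 9+6=4, 9+8=6
a = 10: 10+5=4, 10+6=5, 10+8=7
A + B = {1, 2, 3, 4, 5, 6, 7, 8, 9, 10}, so |A + B| = 10.
Verify: 10 ≥ 7? Yes ✓.

CD lower bound = 7, actual |A + B| = 10.


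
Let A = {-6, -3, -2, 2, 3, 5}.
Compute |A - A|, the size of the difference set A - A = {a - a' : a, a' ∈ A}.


A - A = {a - a' : a, a' ∈ A}; |A| = 6.
Bounds: 2|A|-1 ≤ |A - A| ≤ |A|² - |A| + 1, i.e. 11 ≤ |A - A| ≤ 31.
Note: 0 ∈ A - A always (from a - a). The set is symmetric: if d ∈ A - A then -d ∈ A - A.
Enumerate nonzero differences d = a - a' with a > a' (then include -d):
Positive differences: {1, 2, 3, 4, 5, 6, 7, 8, 9, 11}
Full difference set: {0} ∪ (positive diffs) ∪ (negative diffs).
|A - A| = 1 + 2·10 = 21 (matches direct enumeration: 21).

|A - A| = 21


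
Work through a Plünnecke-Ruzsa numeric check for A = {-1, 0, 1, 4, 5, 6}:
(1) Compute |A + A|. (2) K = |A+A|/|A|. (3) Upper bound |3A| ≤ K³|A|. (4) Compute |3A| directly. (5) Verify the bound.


|A| = 6.
Step 1: Compute A + A by enumerating all 36 pairs.
A + A = {-2, -1, 0, 1, 2, 3, 4, 5, 6, 7, 8, 9, 10, 11, 12}, so |A + A| = 15.
Step 2: Doubling constant K = |A + A|/|A| = 15/6 = 15/6 ≈ 2.5000.
Step 3: Plünnecke-Ruzsa gives |3A| ≤ K³·|A| = (2.5000)³ · 6 ≈ 93.7500.
Step 4: Compute 3A = A + A + A directly by enumerating all triples (a,b,c) ∈ A³; |3A| = 22.
Step 5: Check 22 ≤ 93.7500? Yes ✓.

K = 15/6, Plünnecke-Ruzsa bound K³|A| ≈ 93.7500, |3A| = 22, inequality holds.


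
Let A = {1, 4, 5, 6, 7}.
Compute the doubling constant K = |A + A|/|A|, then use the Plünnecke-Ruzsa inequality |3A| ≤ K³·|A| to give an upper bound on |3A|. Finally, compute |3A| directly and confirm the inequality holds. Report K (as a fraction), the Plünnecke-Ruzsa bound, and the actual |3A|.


|A| = 5.
Step 1: Compute A + A by enumerating all 25 pairs.
A + A = {2, 5, 6, 7, 8, 9, 10, 11, 12, 13, 14}, so |A + A| = 11.
Step 2: Doubling constant K = |A + A|/|A| = 11/5 = 11/5 ≈ 2.2000.
Step 3: Plünnecke-Ruzsa gives |3A| ≤ K³·|A| = (2.2000)³ · 5 ≈ 53.2400.
Step 4: Compute 3A = A + A + A directly by enumerating all triples (a,b,c) ∈ A³; |3A| = 17.
Step 5: Check 17 ≤ 53.2400? Yes ✓.

K = 11/5, Plünnecke-Ruzsa bound K³|A| ≈ 53.2400, |3A| = 17, inequality holds.


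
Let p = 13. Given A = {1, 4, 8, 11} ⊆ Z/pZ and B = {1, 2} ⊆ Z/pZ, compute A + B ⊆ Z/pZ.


Work in Z/13Z: reduce every sum a + b modulo 13.
Enumerate all 8 pairs:
a = 1: 1+1=2, 1+2=3
a = 4: 4+1=5, 4+2=6
a = 8: 8+1=9, 8+2=10
a = 11: 11+1=12, 11+2=0
Distinct residues collected: {0, 2, 3, 5, 6, 9, 10, 12}
|A + B| = 8 (out of 13 total residues).

A + B = {0, 2, 3, 5, 6, 9, 10, 12}


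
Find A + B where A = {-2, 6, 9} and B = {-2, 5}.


A + B = {a + b : a ∈ A, b ∈ B}.
Enumerate all |A|·|B| = 3·2 = 6 pairs (a, b) and collect distinct sums.
a = -2: -2+-2=-4, -2+5=3
a = 6: 6+-2=4, 6+5=11
a = 9: 9+-2=7, 9+5=14
Collecting distinct sums: A + B = {-4, 3, 4, 7, 11, 14}
|A + B| = 6

A + B = {-4, 3, 4, 7, 11, 14}


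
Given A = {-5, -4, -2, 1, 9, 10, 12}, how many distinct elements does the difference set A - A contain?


A - A = {a - a' : a, a' ∈ A}; |A| = 7.
Bounds: 2|A|-1 ≤ |A - A| ≤ |A|² - |A| + 1, i.e. 13 ≤ |A - A| ≤ 43.
Note: 0 ∈ A - A always (from a - a). The set is symmetric: if d ∈ A - A then -d ∈ A - A.
Enumerate nonzero differences d = a - a' with a > a' (then include -d):
Positive differences: {1, 2, 3, 5, 6, 8, 9, 11, 12, 13, 14, 15, 16, 17}
Full difference set: {0} ∪ (positive diffs) ∪ (negative diffs).
|A - A| = 1 + 2·14 = 29 (matches direct enumeration: 29).

|A - A| = 29


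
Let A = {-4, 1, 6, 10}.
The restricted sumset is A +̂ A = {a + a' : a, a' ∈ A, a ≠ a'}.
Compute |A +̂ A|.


Restricted sumset: A +̂ A = {a + a' : a ∈ A, a' ∈ A, a ≠ a'}.
Equivalently, take A + A and drop any sum 2a that is achievable ONLY as a + a for a ∈ A (i.e. sums representable only with equal summands).
Enumerate pairs (a, a') with a < a' (symmetric, so each unordered pair gives one sum; this covers all a ≠ a'):
  -4 + 1 = -3
  -4 + 6 = 2
  -4 + 10 = 6
  1 + 6 = 7
  1 + 10 = 11
  6 + 10 = 16
Collected distinct sums: {-3, 2, 6, 7, 11, 16}
|A +̂ A| = 6
(Reference bound: |A +̂ A| ≥ 2|A| - 3 for |A| ≥ 2, with |A| = 4 giving ≥ 5.)

|A +̂ A| = 6


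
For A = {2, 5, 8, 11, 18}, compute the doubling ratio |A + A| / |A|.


|A| = 5.
Compute A + A by enumerating all 25 pairs.
A + A = {4, 7, 10, 13, 16, 19, 20, 22, 23, 26, 29, 36}, so |A + A| = 12.
K = |A + A| / |A| = 12/5 (already in lowest terms) ≈ 2.4000.
Reference: AP of size 5 gives K = 9/5 ≈ 1.8000; a fully generic set of size 5 gives K ≈ 3.0000.

|A| = 5, |A + A| = 12, K = 12/5.


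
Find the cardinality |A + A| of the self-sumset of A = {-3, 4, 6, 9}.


A + A = {a + a' : a, a' ∈ A}; |A| = 4.
General bounds: 2|A| - 1 ≤ |A + A| ≤ |A|(|A|+1)/2, i.e. 7 ≤ |A + A| ≤ 10.
Lower bound 2|A|-1 is attained iff A is an arithmetic progression.
Enumerate sums a + a' for a ≤ a' (symmetric, so this suffices):
a = -3: -3+-3=-6, -3+4=1, -3+6=3, -3+9=6
a = 4: 4+4=8, 4+6=10, 4+9=13
a = 6: 6+6=12, 6+9=15
a = 9: 9+9=18
Distinct sums: {-6, 1, 3, 6, 8, 10, 12, 13, 15, 18}
|A + A| = 10

|A + A| = 10


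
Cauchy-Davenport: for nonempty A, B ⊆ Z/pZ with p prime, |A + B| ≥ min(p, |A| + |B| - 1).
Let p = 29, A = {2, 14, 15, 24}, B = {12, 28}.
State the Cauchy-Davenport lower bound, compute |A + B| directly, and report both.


Cauchy-Davenport: |A + B| ≥ min(p, |A| + |B| - 1) for A, B nonempty in Z/pZ.
|A| = 4, |B| = 2, p = 29.
CD lower bound = min(29, 4 + 2 - 1) = min(29, 5) = 5.
Compute A + B mod 29 directly:
a = 2: 2+12=14, 2+28=1
a = 14: 14+12=26, 14+28=13
a = 15: 15+12=27, 15+28=14
a = 24: 24+12=7, 24+28=23
A + B = {1, 7, 13, 14, 23, 26, 27}, so |A + B| = 7.
Verify: 7 ≥ 5? Yes ✓.

CD lower bound = 5, actual |A + B| = 7.


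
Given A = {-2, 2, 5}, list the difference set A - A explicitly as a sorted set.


A - A = {a - a' : a, a' ∈ A}.
Compute a - a' for each ordered pair (a, a'):
a = -2: -2--2=0, -2-2=-4, -2-5=-7
a = 2: 2--2=4, 2-2=0, 2-5=-3
a = 5: 5--2=7, 5-2=3, 5-5=0
Collecting distinct values (and noting 0 appears from a-a):
A - A = {-7, -4, -3, 0, 3, 4, 7}
|A - A| = 7

A - A = {-7, -4, -3, 0, 3, 4, 7}


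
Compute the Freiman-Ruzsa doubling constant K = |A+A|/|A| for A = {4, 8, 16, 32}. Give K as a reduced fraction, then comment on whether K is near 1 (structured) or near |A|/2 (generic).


|A| = 4.
Compute A + A by enumerating all 16 pairs.
A + A = {8, 12, 16, 20, 24, 32, 36, 40, 48, 64}, so |A + A| = 10.
K = |A + A| / |A| = 10/4 = 5/2 ≈ 2.5000.
Reference: AP of size 4 gives K = 7/4 ≈ 1.7500; a fully generic set of size 4 gives K ≈ 2.5000.

|A| = 4, |A + A| = 10, K = 10/4 = 5/2.


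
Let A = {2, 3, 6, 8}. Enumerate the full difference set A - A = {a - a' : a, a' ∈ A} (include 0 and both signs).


A - A = {a - a' : a, a' ∈ A}.
Compute a - a' for each ordered pair (a, a'):
a = 2: 2-2=0, 2-3=-1, 2-6=-4, 2-8=-6
a = 3: 3-2=1, 3-3=0, 3-6=-3, 3-8=-5
a = 6: 6-2=4, 6-3=3, 6-6=0, 6-8=-2
a = 8: 8-2=6, 8-3=5, 8-6=2, 8-8=0
Collecting distinct values (and noting 0 appears from a-a):
A - A = {-6, -5, -4, -3, -2, -1, 0, 1, 2, 3, 4, 5, 6}
|A - A| = 13

A - A = {-6, -5, -4, -3, -2, -1, 0, 1, 2, 3, 4, 5, 6}


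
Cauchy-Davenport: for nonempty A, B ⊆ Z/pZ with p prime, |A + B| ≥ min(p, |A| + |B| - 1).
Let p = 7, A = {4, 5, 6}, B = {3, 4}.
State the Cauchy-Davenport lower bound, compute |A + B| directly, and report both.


Cauchy-Davenport: |A + B| ≥ min(p, |A| + |B| - 1) for A, B nonempty in Z/pZ.
|A| = 3, |B| = 2, p = 7.
CD lower bound = min(7, 3 + 2 - 1) = min(7, 4) = 4.
Compute A + B mod 7 directly:
a = 4: 4+3=0, 4+4=1
a = 5: 5+3=1, 5+4=2
a = 6: 6+3=2, 6+4=3
A + B = {0, 1, 2, 3}, so |A + B| = 4.
Verify: 4 ≥ 4? Yes ✓.

CD lower bound = 4, actual |A + B| = 4.


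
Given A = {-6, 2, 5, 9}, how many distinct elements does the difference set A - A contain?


A - A = {a - a' : a, a' ∈ A}; |A| = 4.
Bounds: 2|A|-1 ≤ |A - A| ≤ |A|² - |A| + 1, i.e. 7 ≤ |A - A| ≤ 13.
Note: 0 ∈ A - A always (from a - a). The set is symmetric: if d ∈ A - A then -d ∈ A - A.
Enumerate nonzero differences d = a - a' with a > a' (then include -d):
Positive differences: {3, 4, 7, 8, 11, 15}
Full difference set: {0} ∪ (positive diffs) ∪ (negative diffs).
|A - A| = 1 + 2·6 = 13 (matches direct enumeration: 13).

|A - A| = 13


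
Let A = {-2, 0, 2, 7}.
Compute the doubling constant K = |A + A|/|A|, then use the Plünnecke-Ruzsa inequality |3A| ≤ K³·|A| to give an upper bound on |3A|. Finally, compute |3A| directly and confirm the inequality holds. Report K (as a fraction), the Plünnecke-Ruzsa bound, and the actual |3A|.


|A| = 4.
Step 1: Compute A + A by enumerating all 16 pairs.
A + A = {-4, -2, 0, 2, 4, 5, 7, 9, 14}, so |A + A| = 9.
Step 2: Doubling constant K = |A + A|/|A| = 9/4 = 9/4 ≈ 2.2500.
Step 3: Plünnecke-Ruzsa gives |3A| ≤ K³·|A| = (2.2500)³ · 4 ≈ 45.5625.
Step 4: Compute 3A = A + A + A directly by enumerating all triples (a,b,c) ∈ A³; |3A| = 16.
Step 5: Check 16 ≤ 45.5625? Yes ✓.

K = 9/4, Plünnecke-Ruzsa bound K³|A| ≈ 45.5625, |3A| = 16, inequality holds.


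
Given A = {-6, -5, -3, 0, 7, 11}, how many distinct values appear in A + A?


A + A = {a + a' : a, a' ∈ A}; |A| = 6.
General bounds: 2|A| - 1 ≤ |A + A| ≤ |A|(|A|+1)/2, i.e. 11 ≤ |A + A| ≤ 21.
Lower bound 2|A|-1 is attained iff A is an arithmetic progression.
Enumerate sums a + a' for a ≤ a' (symmetric, so this suffices):
a = -6: -6+-6=-12, -6+-5=-11, -6+-3=-9, -6+0=-6, -6+7=1, -6+11=5
a = -5: -5+-5=-10, -5+-3=-8, -5+0=-5, -5+7=2, -5+11=6
a = -3: -3+-3=-6, -3+0=-3, -3+7=4, -3+11=8
a = 0: 0+0=0, 0+7=7, 0+11=11
a = 7: 7+7=14, 7+11=18
a = 11: 11+11=22
Distinct sums: {-12, -11, -10, -9, -8, -6, -5, -3, 0, 1, 2, 4, 5, 6, 7, 8, 11, 14, 18, 22}
|A + A| = 20

|A + A| = 20


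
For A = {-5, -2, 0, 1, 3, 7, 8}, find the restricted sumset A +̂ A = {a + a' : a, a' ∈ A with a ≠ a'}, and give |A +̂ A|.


Restricted sumset: A +̂ A = {a + a' : a ∈ A, a' ∈ A, a ≠ a'}.
Equivalently, take A + A and drop any sum 2a that is achievable ONLY as a + a for a ∈ A (i.e. sums representable only with equal summands).
Enumerate pairs (a, a') with a < a' (symmetric, so each unordered pair gives one sum; this covers all a ≠ a'):
  -5 + -2 = -7
  -5 + 0 = -5
  -5 + 1 = -4
  -5 + 3 = -2
  -5 + 7 = 2
  -5 + 8 = 3
  -2 + 0 = -2
  -2 + 1 = -1
  -2 + 3 = 1
  -2 + 7 = 5
  -2 + 8 = 6
  0 + 1 = 1
  0 + 3 = 3
  0 + 7 = 7
  0 + 8 = 8
  1 + 3 = 4
  1 + 7 = 8
  1 + 8 = 9
  3 + 7 = 10
  3 + 8 = 11
  7 + 8 = 15
Collected distinct sums: {-7, -5, -4, -2, -1, 1, 2, 3, 4, 5, 6, 7, 8, 9, 10, 11, 15}
|A +̂ A| = 17
(Reference bound: |A +̂ A| ≥ 2|A| - 3 for |A| ≥ 2, with |A| = 7 giving ≥ 11.)

|A +̂ A| = 17


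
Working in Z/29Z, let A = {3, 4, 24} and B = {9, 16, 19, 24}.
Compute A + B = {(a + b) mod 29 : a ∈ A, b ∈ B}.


Work in Z/29Z: reduce every sum a + b modulo 29.
Enumerate all 12 pairs:
a = 3: 3+9=12, 3+16=19, 3+19=22, 3+24=27
a = 4: 4+9=13, 4+16=20, 4+19=23, 4+24=28
a = 24: 24+9=4, 24+16=11, 24+19=14, 24+24=19
Distinct residues collected: {4, 11, 12, 13, 14, 19, 20, 22, 23, 27, 28}
|A + B| = 11 (out of 29 total residues).

A + B = {4, 11, 12, 13, 14, 19, 20, 22, 23, 27, 28}


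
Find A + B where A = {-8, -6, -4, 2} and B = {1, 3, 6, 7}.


A + B = {a + b : a ∈ A, b ∈ B}.
Enumerate all |A|·|B| = 4·4 = 16 pairs (a, b) and collect distinct sums.
a = -8: -8+1=-7, -8+3=-5, -8+6=-2, -8+7=-1
a = -6: -6+1=-5, -6+3=-3, -6+6=0, -6+7=1
a = -4: -4+1=-3, -4+3=-1, -4+6=2, -4+7=3
a = 2: 2+1=3, 2+3=5, 2+6=8, 2+7=9
Collecting distinct sums: A + B = {-7, -5, -3, -2, -1, 0, 1, 2, 3, 5, 8, 9}
|A + B| = 12

A + B = {-7, -5, -3, -2, -1, 0, 1, 2, 3, 5, 8, 9}


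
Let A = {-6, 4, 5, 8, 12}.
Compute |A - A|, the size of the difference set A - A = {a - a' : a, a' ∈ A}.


A - A = {a - a' : a, a' ∈ A}; |A| = 5.
Bounds: 2|A|-1 ≤ |A - A| ≤ |A|² - |A| + 1, i.e. 9 ≤ |A - A| ≤ 21.
Note: 0 ∈ A - A always (from a - a). The set is symmetric: if d ∈ A - A then -d ∈ A - A.
Enumerate nonzero differences d = a - a' with a > a' (then include -d):
Positive differences: {1, 3, 4, 7, 8, 10, 11, 14, 18}
Full difference set: {0} ∪ (positive diffs) ∪ (negative diffs).
|A - A| = 1 + 2·9 = 19 (matches direct enumeration: 19).

|A - A| = 19


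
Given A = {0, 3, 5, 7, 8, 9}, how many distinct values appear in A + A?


A + A = {a + a' : a, a' ∈ A}; |A| = 6.
General bounds: 2|A| - 1 ≤ |A + A| ≤ |A|(|A|+1)/2, i.e. 11 ≤ |A + A| ≤ 21.
Lower bound 2|A|-1 is attained iff A is an arithmetic progression.
Enumerate sums a + a' for a ≤ a' (symmetric, so this suffices):
a = 0: 0+0=0, 0+3=3, 0+5=5, 0+7=7, 0+8=8, 0+9=9
a = 3: 3+3=6, 3+5=8, 3+7=10, 3+8=11, 3+9=12
a = 5: 5+5=10, 5+7=12, 5+8=13, 5+9=14
a = 7: 7+7=14, 7+8=15, 7+9=16
a = 8: 8+8=16, 8+9=17
a = 9: 9+9=18
Distinct sums: {0, 3, 5, 6, 7, 8, 9, 10, 11, 12, 13, 14, 15, 16, 17, 18}
|A + A| = 16

|A + A| = 16


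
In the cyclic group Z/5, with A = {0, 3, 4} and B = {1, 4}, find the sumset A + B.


Work in Z/5Z: reduce every sum a + b modulo 5.
Enumerate all 6 pairs:
a = 0: 0+1=1, 0+4=4
a = 3: 3+1=4, 3+4=2
a = 4: 4+1=0, 4+4=3
Distinct residues collected: {0, 1, 2, 3, 4}
|A + B| = 5 (out of 5 total residues).

A + B = {0, 1, 2, 3, 4}


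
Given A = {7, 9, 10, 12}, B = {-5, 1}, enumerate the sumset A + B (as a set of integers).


A + B = {a + b : a ∈ A, b ∈ B}.
Enumerate all |A|·|B| = 4·2 = 8 pairs (a, b) and collect distinct sums.
a = 7: 7+-5=2, 7+1=8
a = 9: 9+-5=4, 9+1=10
a = 10: 10+-5=5, 10+1=11
a = 12: 12+-5=7, 12+1=13
Collecting distinct sums: A + B = {2, 4, 5, 7, 8, 10, 11, 13}
|A + B| = 8

A + B = {2, 4, 5, 7, 8, 10, 11, 13}


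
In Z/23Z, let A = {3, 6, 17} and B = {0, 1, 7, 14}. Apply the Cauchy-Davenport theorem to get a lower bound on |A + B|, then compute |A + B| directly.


Cauchy-Davenport: |A + B| ≥ min(p, |A| + |B| - 1) for A, B nonempty in Z/pZ.
|A| = 3, |B| = 4, p = 23.
CD lower bound = min(23, 3 + 4 - 1) = min(23, 6) = 6.
Compute A + B mod 23 directly:
a = 3: 3+0=3, 3+1=4, 3+7=10, 3+14=17
a = 6: 6+0=6, 6+1=7, 6+7=13, 6+14=20
a = 17: 17+0=17, 17+1=18, 17+7=1, 17+14=8
A + B = {1, 3, 4, 6, 7, 8, 10, 13, 17, 18, 20}, so |A + B| = 11.
Verify: 11 ≥ 6? Yes ✓.

CD lower bound = 6, actual |A + B| = 11.


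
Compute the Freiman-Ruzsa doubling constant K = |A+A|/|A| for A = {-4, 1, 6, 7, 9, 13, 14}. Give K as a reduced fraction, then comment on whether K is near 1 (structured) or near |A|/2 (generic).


|A| = 7.
Compute A + A by enumerating all 49 pairs.
A + A = {-8, -3, 2, 3, 5, 7, 8, 9, 10, 12, 13, 14, 15, 16, 18, 19, 20, 21, 22, 23, 26, 27, 28}, so |A + A| = 23.
K = |A + A| / |A| = 23/7 (already in lowest terms) ≈ 3.2857.
Reference: AP of size 7 gives K = 13/7 ≈ 1.8571; a fully generic set of size 7 gives K ≈ 4.0000.

|A| = 7, |A + A| = 23, K = 23/7.


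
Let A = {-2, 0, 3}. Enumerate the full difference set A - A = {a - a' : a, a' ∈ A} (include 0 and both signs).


A - A = {a - a' : a, a' ∈ A}.
Compute a - a' for each ordered pair (a, a'):
a = -2: -2--2=0, -2-0=-2, -2-3=-5
a = 0: 0--2=2, 0-0=0, 0-3=-3
a = 3: 3--2=5, 3-0=3, 3-3=0
Collecting distinct values (and noting 0 appears from a-a):
A - A = {-5, -3, -2, 0, 2, 3, 5}
|A - A| = 7

A - A = {-5, -3, -2, 0, 2, 3, 5}


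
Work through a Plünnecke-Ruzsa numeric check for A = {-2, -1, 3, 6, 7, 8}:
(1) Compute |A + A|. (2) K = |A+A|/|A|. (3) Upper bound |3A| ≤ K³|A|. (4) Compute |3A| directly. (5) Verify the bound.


|A| = 6.
Step 1: Compute A + A by enumerating all 36 pairs.
A + A = {-4, -3, -2, 1, 2, 4, 5, 6, 7, 9, 10, 11, 12, 13, 14, 15, 16}, so |A + A| = 17.
Step 2: Doubling constant K = |A + A|/|A| = 17/6 = 17/6 ≈ 2.8333.
Step 3: Plünnecke-Ruzsa gives |3A| ≤ K³·|A| = (2.8333)³ · 6 ≈ 136.4722.
Step 4: Compute 3A = A + A + A directly by enumerating all triples (a,b,c) ∈ A³; |3A| = 30.
Step 5: Check 30 ≤ 136.4722? Yes ✓.

K = 17/6, Plünnecke-Ruzsa bound K³|A| ≈ 136.4722, |3A| = 30, inequality holds.


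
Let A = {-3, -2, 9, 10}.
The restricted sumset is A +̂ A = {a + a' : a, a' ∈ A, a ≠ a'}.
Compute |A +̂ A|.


Restricted sumset: A +̂ A = {a + a' : a ∈ A, a' ∈ A, a ≠ a'}.
Equivalently, take A + A and drop any sum 2a that is achievable ONLY as a + a for a ∈ A (i.e. sums representable only with equal summands).
Enumerate pairs (a, a') with a < a' (symmetric, so each unordered pair gives one sum; this covers all a ≠ a'):
  -3 + -2 = -5
  -3 + 9 = 6
  -3 + 10 = 7
  -2 + 9 = 7
  -2 + 10 = 8
  9 + 10 = 19
Collected distinct sums: {-5, 6, 7, 8, 19}
|A +̂ A| = 5
(Reference bound: |A +̂ A| ≥ 2|A| - 3 for |A| ≥ 2, with |A| = 4 giving ≥ 5.)

|A +̂ A| = 5


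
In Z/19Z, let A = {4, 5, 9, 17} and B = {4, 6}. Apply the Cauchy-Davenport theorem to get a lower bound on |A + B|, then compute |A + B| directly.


Cauchy-Davenport: |A + B| ≥ min(p, |A| + |B| - 1) for A, B nonempty in Z/pZ.
|A| = 4, |B| = 2, p = 19.
CD lower bound = min(19, 4 + 2 - 1) = min(19, 5) = 5.
Compute A + B mod 19 directly:
a = 4: 4+4=8, 4+6=10
a = 5: 5+4=9, 5+6=11
a = 9: 9+4=13, 9+6=15
a = 17: 17+4=2, 17+6=4
A + B = {2, 4, 8, 9, 10, 11, 13, 15}, so |A + B| = 8.
Verify: 8 ≥ 5? Yes ✓.

CD lower bound = 5, actual |A + B| = 8.


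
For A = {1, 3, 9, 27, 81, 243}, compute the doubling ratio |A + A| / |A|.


|A| = 6.
Compute A + A by enumerating all 36 pairs.
A + A = {2, 4, 6, 10, 12, 18, 28, 30, 36, 54, 82, 84, 90, 108, 162, 244, 246, 252, 270, 324, 486}, so |A + A| = 21.
K = |A + A| / |A| = 21/6 = 7/2 ≈ 3.5000.
Reference: AP of size 6 gives K = 11/6 ≈ 1.8333; a fully generic set of size 6 gives K ≈ 3.5000.

|A| = 6, |A + A| = 21, K = 21/6 = 7/2.


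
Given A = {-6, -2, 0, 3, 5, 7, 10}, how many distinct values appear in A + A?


A + A = {a + a' : a, a' ∈ A}; |A| = 7.
General bounds: 2|A| - 1 ≤ |A + A| ≤ |A|(|A|+1)/2, i.e. 13 ≤ |A + A| ≤ 28.
Lower bound 2|A|-1 is attained iff A is an arithmetic progression.
Enumerate sums a + a' for a ≤ a' (symmetric, so this suffices):
a = -6: -6+-6=-12, -6+-2=-8, -6+0=-6, -6+3=-3, -6+5=-1, -6+7=1, -6+10=4
a = -2: -2+-2=-4, -2+0=-2, -2+3=1, -2+5=3, -2+7=5, -2+10=8
a = 0: 0+0=0, 0+3=3, 0+5=5, 0+7=7, 0+10=10
a = 3: 3+3=6, 3+5=8, 3+7=10, 3+10=13
a = 5: 5+5=10, 5+7=12, 5+10=15
a = 7: 7+7=14, 7+10=17
a = 10: 10+10=20
Distinct sums: {-12, -8, -6, -4, -3, -2, -1, 0, 1, 3, 4, 5, 6, 7, 8, 10, 12, 13, 14, 15, 17, 20}
|A + A| = 22

|A + A| = 22


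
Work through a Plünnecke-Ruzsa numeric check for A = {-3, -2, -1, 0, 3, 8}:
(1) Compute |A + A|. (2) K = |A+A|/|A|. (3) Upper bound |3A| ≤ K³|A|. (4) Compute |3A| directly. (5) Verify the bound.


|A| = 6.
Step 1: Compute A + A by enumerating all 36 pairs.
A + A = {-6, -5, -4, -3, -2, -1, 0, 1, 2, 3, 5, 6, 7, 8, 11, 16}, so |A + A| = 16.
Step 2: Doubling constant K = |A + A|/|A| = 16/6 = 16/6 ≈ 2.6667.
Step 3: Plünnecke-Ruzsa gives |3A| ≤ K³·|A| = (2.6667)³ · 6 ≈ 113.7778.
Step 4: Compute 3A = A + A + A directly by enumerating all triples (a,b,c) ∈ A³; |3A| = 27.
Step 5: Check 27 ≤ 113.7778? Yes ✓.

K = 16/6, Plünnecke-Ruzsa bound K³|A| ≈ 113.7778, |3A| = 27, inequality holds.


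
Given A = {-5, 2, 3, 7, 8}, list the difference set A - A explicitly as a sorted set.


A - A = {a - a' : a, a' ∈ A}.
Compute a - a' for each ordered pair (a, a'):
a = -5: -5--5=0, -5-2=-7, -5-3=-8, -5-7=-12, -5-8=-13
a = 2: 2--5=7, 2-2=0, 2-3=-1, 2-7=-5, 2-8=-6
a = 3: 3--5=8, 3-2=1, 3-3=0, 3-7=-4, 3-8=-5
a = 7: 7--5=12, 7-2=5, 7-3=4, 7-7=0, 7-8=-1
a = 8: 8--5=13, 8-2=6, 8-3=5, 8-7=1, 8-8=0
Collecting distinct values (and noting 0 appears from a-a):
A - A = {-13, -12, -8, -7, -6, -5, -4, -1, 0, 1, 4, 5, 6, 7, 8, 12, 13}
|A - A| = 17

A - A = {-13, -12, -8, -7, -6, -5, -4, -1, 0, 1, 4, 5, 6, 7, 8, 12, 13}


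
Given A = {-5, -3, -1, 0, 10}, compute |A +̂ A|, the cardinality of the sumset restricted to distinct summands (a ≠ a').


Restricted sumset: A +̂ A = {a + a' : a ∈ A, a' ∈ A, a ≠ a'}.
Equivalently, take A + A and drop any sum 2a that is achievable ONLY as a + a for a ∈ A (i.e. sums representable only with equal summands).
Enumerate pairs (a, a') with a < a' (symmetric, so each unordered pair gives one sum; this covers all a ≠ a'):
  -5 + -3 = -8
  -5 + -1 = -6
  -5 + 0 = -5
  -5 + 10 = 5
  -3 + -1 = -4
  -3 + 0 = -3
  -3 + 10 = 7
  -1 + 0 = -1
  -1 + 10 = 9
  0 + 10 = 10
Collected distinct sums: {-8, -6, -5, -4, -3, -1, 5, 7, 9, 10}
|A +̂ A| = 10
(Reference bound: |A +̂ A| ≥ 2|A| - 3 for |A| ≥ 2, with |A| = 5 giving ≥ 7.)

|A +̂ A| = 10


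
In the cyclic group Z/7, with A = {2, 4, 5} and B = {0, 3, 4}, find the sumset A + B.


Work in Z/7Z: reduce every sum a + b modulo 7.
Enumerate all 9 pairs:
a = 2: 2+0=2, 2+3=5, 2+4=6
a = 4: 4+0=4, 4+3=0, 4+4=1
a = 5: 5+0=5, 5+3=1, 5+4=2
Distinct residues collected: {0, 1, 2, 4, 5, 6}
|A + B| = 6 (out of 7 total residues).

A + B = {0, 1, 2, 4, 5, 6}


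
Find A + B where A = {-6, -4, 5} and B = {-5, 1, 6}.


A + B = {a + b : a ∈ A, b ∈ B}.
Enumerate all |A|·|B| = 3·3 = 9 pairs (a, b) and collect distinct sums.
a = -6: -6+-5=-11, -6+1=-5, -6+6=0
a = -4: -4+-5=-9, -4+1=-3, -4+6=2
a = 5: 5+-5=0, 5+1=6, 5+6=11
Collecting distinct sums: A + B = {-11, -9, -5, -3, 0, 2, 6, 11}
|A + B| = 8

A + B = {-11, -9, -5, -3, 0, 2, 6, 11}


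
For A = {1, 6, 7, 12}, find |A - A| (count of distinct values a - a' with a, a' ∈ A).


A - A = {a - a' : a, a' ∈ A}; |A| = 4.
Bounds: 2|A|-1 ≤ |A - A| ≤ |A|² - |A| + 1, i.e. 7 ≤ |A - A| ≤ 13.
Note: 0 ∈ A - A always (from a - a). The set is symmetric: if d ∈ A - A then -d ∈ A - A.
Enumerate nonzero differences d = a - a' with a > a' (then include -d):
Positive differences: {1, 5, 6, 11}
Full difference set: {0} ∪ (positive diffs) ∪ (negative diffs).
|A - A| = 1 + 2·4 = 9 (matches direct enumeration: 9).

|A - A| = 9


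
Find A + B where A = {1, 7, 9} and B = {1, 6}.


A + B = {a + b : a ∈ A, b ∈ B}.
Enumerate all |A|·|B| = 3·2 = 6 pairs (a, b) and collect distinct sums.
a = 1: 1+1=2, 1+6=7
a = 7: 7+1=8, 7+6=13
a = 9: 9+1=10, 9+6=15
Collecting distinct sums: A + B = {2, 7, 8, 10, 13, 15}
|A + B| = 6

A + B = {2, 7, 8, 10, 13, 15}


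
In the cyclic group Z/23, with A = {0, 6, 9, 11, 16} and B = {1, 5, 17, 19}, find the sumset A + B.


Work in Z/23Z: reduce every sum a + b modulo 23.
Enumerate all 20 pairs:
a = 0: 0+1=1, 0+5=5, 0+17=17, 0+19=19
a = 6: 6+1=7, 6+5=11, 6+17=0, 6+19=2
a = 9: 9+1=10, 9+5=14, 9+17=3, 9+19=5
a = 11: 11+1=12, 11+5=16, 11+17=5, 11+19=7
a = 16: 16+1=17, 16+5=21, 16+17=10, 16+19=12
Distinct residues collected: {0, 1, 2, 3, 5, 7, 10, 11, 12, 14, 16, 17, 19, 21}
|A + B| = 14 (out of 23 total residues).

A + B = {0, 1, 2, 3, 5, 7, 10, 11, 12, 14, 16, 17, 19, 21}


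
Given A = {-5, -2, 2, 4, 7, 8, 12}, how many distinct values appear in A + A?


A + A = {a + a' : a, a' ∈ A}; |A| = 7.
General bounds: 2|A| - 1 ≤ |A + A| ≤ |A|(|A|+1)/2, i.e. 13 ≤ |A + A| ≤ 28.
Lower bound 2|A|-1 is attained iff A is an arithmetic progression.
Enumerate sums a + a' for a ≤ a' (symmetric, so this suffices):
a = -5: -5+-5=-10, -5+-2=-7, -5+2=-3, -5+4=-1, -5+7=2, -5+8=3, -5+12=7
a = -2: -2+-2=-4, -2+2=0, -2+4=2, -2+7=5, -2+8=6, -2+12=10
a = 2: 2+2=4, 2+4=6, 2+7=9, 2+8=10, 2+12=14
a = 4: 4+4=8, 4+7=11, 4+8=12, 4+12=16
a = 7: 7+7=14, 7+8=15, 7+12=19
a = 8: 8+8=16, 8+12=20
a = 12: 12+12=24
Distinct sums: {-10, -7, -4, -3, -1, 0, 2, 3, 4, 5, 6, 7, 8, 9, 10, 11, 12, 14, 15, 16, 19, 20, 24}
|A + A| = 23

|A + A| = 23


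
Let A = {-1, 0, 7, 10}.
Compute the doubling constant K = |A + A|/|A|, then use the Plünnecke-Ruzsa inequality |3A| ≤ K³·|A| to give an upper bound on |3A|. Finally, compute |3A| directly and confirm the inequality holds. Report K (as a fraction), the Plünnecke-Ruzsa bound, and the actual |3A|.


|A| = 4.
Step 1: Compute A + A by enumerating all 16 pairs.
A + A = {-2, -1, 0, 6, 7, 9, 10, 14, 17, 20}, so |A + A| = 10.
Step 2: Doubling constant K = |A + A|/|A| = 10/4 = 10/4 ≈ 2.5000.
Step 3: Plünnecke-Ruzsa gives |3A| ≤ K³·|A| = (2.5000)³ · 4 ≈ 62.5000.
Step 4: Compute 3A = A + A + A directly by enumerating all triples (a,b,c) ∈ A³; |3A| = 20.
Step 5: Check 20 ≤ 62.5000? Yes ✓.

K = 10/4, Plünnecke-Ruzsa bound K³|A| ≈ 62.5000, |3A| = 20, inequality holds.


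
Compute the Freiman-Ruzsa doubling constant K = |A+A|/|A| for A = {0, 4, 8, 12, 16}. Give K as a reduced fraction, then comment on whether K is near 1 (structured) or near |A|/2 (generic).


|A| = 5.
Compute A + A by enumerating all 25 pairs.
A + A = {0, 4, 8, 12, 16, 20, 24, 28, 32}, so |A + A| = 9.
K = |A + A| / |A| = 9/5 (already in lowest terms) ≈ 1.8000.
Reference: AP of size 5 gives K = 9/5 ≈ 1.8000; a fully generic set of size 5 gives K ≈ 3.0000.

|A| = 5, |A + A| = 9, K = 9/5.


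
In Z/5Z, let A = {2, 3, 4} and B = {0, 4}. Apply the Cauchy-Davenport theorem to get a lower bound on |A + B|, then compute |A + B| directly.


Cauchy-Davenport: |A + B| ≥ min(p, |A| + |B| - 1) for A, B nonempty in Z/pZ.
|A| = 3, |B| = 2, p = 5.
CD lower bound = min(5, 3 + 2 - 1) = min(5, 4) = 4.
Compute A + B mod 5 directly:
a = 2: 2+0=2, 2+4=1
a = 3: 3+0=3, 3+4=2
a = 4: 4+0=4, 4+4=3
A + B = {1, 2, 3, 4}, so |A + B| = 4.
Verify: 4 ≥ 4? Yes ✓.

CD lower bound = 4, actual |A + B| = 4.


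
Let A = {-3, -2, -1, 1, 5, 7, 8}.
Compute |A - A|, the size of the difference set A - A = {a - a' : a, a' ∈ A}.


A - A = {a - a' : a, a' ∈ A}; |A| = 7.
Bounds: 2|A|-1 ≤ |A - A| ≤ |A|² - |A| + 1, i.e. 13 ≤ |A - A| ≤ 43.
Note: 0 ∈ A - A always (from a - a). The set is symmetric: if d ∈ A - A then -d ∈ A - A.
Enumerate nonzero differences d = a - a' with a > a' (then include -d):
Positive differences: {1, 2, 3, 4, 6, 7, 8, 9, 10, 11}
Full difference set: {0} ∪ (positive diffs) ∪ (negative diffs).
|A - A| = 1 + 2·10 = 21 (matches direct enumeration: 21).

|A - A| = 21


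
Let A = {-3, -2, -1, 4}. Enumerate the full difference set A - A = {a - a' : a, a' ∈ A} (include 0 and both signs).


A - A = {a - a' : a, a' ∈ A}.
Compute a - a' for each ordered pair (a, a'):
a = -3: -3--3=0, -3--2=-1, -3--1=-2, -3-4=-7
a = -2: -2--3=1, -2--2=0, -2--1=-1, -2-4=-6
a = -1: -1--3=2, -1--2=1, -1--1=0, -1-4=-5
a = 4: 4--3=7, 4--2=6, 4--1=5, 4-4=0
Collecting distinct values (and noting 0 appears from a-a):
A - A = {-7, -6, -5, -2, -1, 0, 1, 2, 5, 6, 7}
|A - A| = 11

A - A = {-7, -6, -5, -2, -1, 0, 1, 2, 5, 6, 7}


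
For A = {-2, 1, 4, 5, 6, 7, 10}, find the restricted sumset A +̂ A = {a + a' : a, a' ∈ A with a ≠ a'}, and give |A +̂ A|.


Restricted sumset: A +̂ A = {a + a' : a ∈ A, a' ∈ A, a ≠ a'}.
Equivalently, take A + A and drop any sum 2a that is achievable ONLY as a + a for a ∈ A (i.e. sums representable only with equal summands).
Enumerate pairs (a, a') with a < a' (symmetric, so each unordered pair gives one sum; this covers all a ≠ a'):
  -2 + 1 = -1
  -2 + 4 = 2
  -2 + 5 = 3
  -2 + 6 = 4
  -2 + 7 = 5
  -2 + 10 = 8
  1 + 4 = 5
  1 + 5 = 6
  1 + 6 = 7
  1 + 7 = 8
  1 + 10 = 11
  4 + 5 = 9
  4 + 6 = 10
  4 + 7 = 11
  4 + 10 = 14
  5 + 6 = 11
  5 + 7 = 12
  5 + 10 = 15
  6 + 7 = 13
  6 + 10 = 16
  7 + 10 = 17
Collected distinct sums: {-1, 2, 3, 4, 5, 6, 7, 8, 9, 10, 11, 12, 13, 14, 15, 16, 17}
|A +̂ A| = 17
(Reference bound: |A +̂ A| ≥ 2|A| - 3 for |A| ≥ 2, with |A| = 7 giving ≥ 11.)

|A +̂ A| = 17


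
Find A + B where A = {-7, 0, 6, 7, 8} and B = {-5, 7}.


A + B = {a + b : a ∈ A, b ∈ B}.
Enumerate all |A|·|B| = 5·2 = 10 pairs (a, b) and collect distinct sums.
a = -7: -7+-5=-12, -7+7=0
a = 0: 0+-5=-5, 0+7=7
a = 6: 6+-5=1, 6+7=13
a = 7: 7+-5=2, 7+7=14
a = 8: 8+-5=3, 8+7=15
Collecting distinct sums: A + B = {-12, -5, 0, 1, 2, 3, 7, 13, 14, 15}
|A + B| = 10

A + B = {-12, -5, 0, 1, 2, 3, 7, 13, 14, 15}


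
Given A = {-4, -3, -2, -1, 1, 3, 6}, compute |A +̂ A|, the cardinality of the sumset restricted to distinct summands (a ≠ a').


Restricted sumset: A +̂ A = {a + a' : a ∈ A, a' ∈ A, a ≠ a'}.
Equivalently, take A + A and drop any sum 2a that is achievable ONLY as a + a for a ∈ A (i.e. sums representable only with equal summands).
Enumerate pairs (a, a') with a < a' (symmetric, so each unordered pair gives one sum; this covers all a ≠ a'):
  -4 + -3 = -7
  -4 + -2 = -6
  -4 + -1 = -5
  -4 + 1 = -3
  -4 + 3 = -1
  -4 + 6 = 2
  -3 + -2 = -5
  -3 + -1 = -4
  -3 + 1 = -2
  -3 + 3 = 0
  -3 + 6 = 3
  -2 + -1 = -3
  -2 + 1 = -1
  -2 + 3 = 1
  -2 + 6 = 4
  -1 + 1 = 0
  -1 + 3 = 2
  -1 + 6 = 5
  1 + 3 = 4
  1 + 6 = 7
  3 + 6 = 9
Collected distinct sums: {-7, -6, -5, -4, -3, -2, -1, 0, 1, 2, 3, 4, 5, 7, 9}
|A +̂ A| = 15
(Reference bound: |A +̂ A| ≥ 2|A| - 3 for |A| ≥ 2, with |A| = 7 giving ≥ 11.)

|A +̂ A| = 15
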